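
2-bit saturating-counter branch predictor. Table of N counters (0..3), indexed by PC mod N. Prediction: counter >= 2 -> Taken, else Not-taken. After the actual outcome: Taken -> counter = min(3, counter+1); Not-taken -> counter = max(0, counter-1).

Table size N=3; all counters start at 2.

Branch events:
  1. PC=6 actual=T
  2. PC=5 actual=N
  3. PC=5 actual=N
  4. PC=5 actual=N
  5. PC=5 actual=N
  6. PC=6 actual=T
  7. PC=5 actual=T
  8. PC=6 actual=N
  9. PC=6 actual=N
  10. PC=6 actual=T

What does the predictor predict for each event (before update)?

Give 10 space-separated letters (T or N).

Answer: T T N N N T N T T N

Derivation:
Ev 1: PC=6 idx=0 pred=T actual=T -> ctr[0]=3
Ev 2: PC=5 idx=2 pred=T actual=N -> ctr[2]=1
Ev 3: PC=5 idx=2 pred=N actual=N -> ctr[2]=0
Ev 4: PC=5 idx=2 pred=N actual=N -> ctr[2]=0
Ev 5: PC=5 idx=2 pred=N actual=N -> ctr[2]=0
Ev 6: PC=6 idx=0 pred=T actual=T -> ctr[0]=3
Ev 7: PC=5 idx=2 pred=N actual=T -> ctr[2]=1
Ev 8: PC=6 idx=0 pred=T actual=N -> ctr[0]=2
Ev 9: PC=6 idx=0 pred=T actual=N -> ctr[0]=1
Ev 10: PC=6 idx=0 pred=N actual=T -> ctr[0]=2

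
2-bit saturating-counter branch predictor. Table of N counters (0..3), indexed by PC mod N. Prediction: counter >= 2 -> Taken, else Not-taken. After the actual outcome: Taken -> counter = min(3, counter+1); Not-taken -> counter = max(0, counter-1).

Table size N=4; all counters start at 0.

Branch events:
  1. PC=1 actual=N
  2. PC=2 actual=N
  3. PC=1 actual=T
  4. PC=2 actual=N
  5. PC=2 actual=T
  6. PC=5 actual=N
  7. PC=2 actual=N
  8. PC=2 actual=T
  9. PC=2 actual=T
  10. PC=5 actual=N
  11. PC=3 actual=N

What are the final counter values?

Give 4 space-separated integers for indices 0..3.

Answer: 0 0 2 0

Derivation:
Ev 1: PC=1 idx=1 pred=N actual=N -> ctr[1]=0
Ev 2: PC=2 idx=2 pred=N actual=N -> ctr[2]=0
Ev 3: PC=1 idx=1 pred=N actual=T -> ctr[1]=1
Ev 4: PC=2 idx=2 pred=N actual=N -> ctr[2]=0
Ev 5: PC=2 idx=2 pred=N actual=T -> ctr[2]=1
Ev 6: PC=5 idx=1 pred=N actual=N -> ctr[1]=0
Ev 7: PC=2 idx=2 pred=N actual=N -> ctr[2]=0
Ev 8: PC=2 idx=2 pred=N actual=T -> ctr[2]=1
Ev 9: PC=2 idx=2 pred=N actual=T -> ctr[2]=2
Ev 10: PC=5 idx=1 pred=N actual=N -> ctr[1]=0
Ev 11: PC=3 idx=3 pred=N actual=N -> ctr[3]=0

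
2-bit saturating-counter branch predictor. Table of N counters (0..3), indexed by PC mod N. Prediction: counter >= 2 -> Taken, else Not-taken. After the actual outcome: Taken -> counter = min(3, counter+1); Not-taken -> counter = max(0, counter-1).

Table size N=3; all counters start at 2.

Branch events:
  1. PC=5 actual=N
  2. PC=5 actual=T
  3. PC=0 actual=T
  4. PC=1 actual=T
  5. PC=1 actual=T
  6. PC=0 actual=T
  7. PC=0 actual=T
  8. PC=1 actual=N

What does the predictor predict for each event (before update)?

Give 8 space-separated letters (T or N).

Ev 1: PC=5 idx=2 pred=T actual=N -> ctr[2]=1
Ev 2: PC=5 idx=2 pred=N actual=T -> ctr[2]=2
Ev 3: PC=0 idx=0 pred=T actual=T -> ctr[0]=3
Ev 4: PC=1 idx=1 pred=T actual=T -> ctr[1]=3
Ev 5: PC=1 idx=1 pred=T actual=T -> ctr[1]=3
Ev 6: PC=0 idx=0 pred=T actual=T -> ctr[0]=3
Ev 7: PC=0 idx=0 pred=T actual=T -> ctr[0]=3
Ev 8: PC=1 idx=1 pred=T actual=N -> ctr[1]=2

Answer: T N T T T T T T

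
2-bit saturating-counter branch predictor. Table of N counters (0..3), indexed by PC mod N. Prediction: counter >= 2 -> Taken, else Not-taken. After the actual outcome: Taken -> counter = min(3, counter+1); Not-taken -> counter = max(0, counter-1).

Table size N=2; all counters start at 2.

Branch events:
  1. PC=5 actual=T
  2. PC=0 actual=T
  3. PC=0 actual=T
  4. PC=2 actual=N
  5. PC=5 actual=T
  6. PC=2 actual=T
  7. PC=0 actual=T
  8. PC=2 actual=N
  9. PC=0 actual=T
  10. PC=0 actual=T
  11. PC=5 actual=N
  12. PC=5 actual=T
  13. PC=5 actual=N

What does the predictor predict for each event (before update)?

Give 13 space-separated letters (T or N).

Answer: T T T T T T T T T T T T T

Derivation:
Ev 1: PC=5 idx=1 pred=T actual=T -> ctr[1]=3
Ev 2: PC=0 idx=0 pred=T actual=T -> ctr[0]=3
Ev 3: PC=0 idx=0 pred=T actual=T -> ctr[0]=3
Ev 4: PC=2 idx=0 pred=T actual=N -> ctr[0]=2
Ev 5: PC=5 idx=1 pred=T actual=T -> ctr[1]=3
Ev 6: PC=2 idx=0 pred=T actual=T -> ctr[0]=3
Ev 7: PC=0 idx=0 pred=T actual=T -> ctr[0]=3
Ev 8: PC=2 idx=0 pred=T actual=N -> ctr[0]=2
Ev 9: PC=0 idx=0 pred=T actual=T -> ctr[0]=3
Ev 10: PC=0 idx=0 pred=T actual=T -> ctr[0]=3
Ev 11: PC=5 idx=1 pred=T actual=N -> ctr[1]=2
Ev 12: PC=5 idx=1 pred=T actual=T -> ctr[1]=3
Ev 13: PC=5 idx=1 pred=T actual=N -> ctr[1]=2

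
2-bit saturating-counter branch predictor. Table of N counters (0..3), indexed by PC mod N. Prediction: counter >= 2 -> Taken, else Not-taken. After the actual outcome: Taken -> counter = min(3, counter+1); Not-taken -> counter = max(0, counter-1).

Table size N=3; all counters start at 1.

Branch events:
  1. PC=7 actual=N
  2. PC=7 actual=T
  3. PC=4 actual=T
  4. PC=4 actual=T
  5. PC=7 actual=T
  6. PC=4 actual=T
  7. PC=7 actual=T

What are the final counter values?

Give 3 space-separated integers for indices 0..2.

Answer: 1 3 1

Derivation:
Ev 1: PC=7 idx=1 pred=N actual=N -> ctr[1]=0
Ev 2: PC=7 idx=1 pred=N actual=T -> ctr[1]=1
Ev 3: PC=4 idx=1 pred=N actual=T -> ctr[1]=2
Ev 4: PC=4 idx=1 pred=T actual=T -> ctr[1]=3
Ev 5: PC=7 idx=1 pred=T actual=T -> ctr[1]=3
Ev 6: PC=4 idx=1 pred=T actual=T -> ctr[1]=3
Ev 7: PC=7 idx=1 pred=T actual=T -> ctr[1]=3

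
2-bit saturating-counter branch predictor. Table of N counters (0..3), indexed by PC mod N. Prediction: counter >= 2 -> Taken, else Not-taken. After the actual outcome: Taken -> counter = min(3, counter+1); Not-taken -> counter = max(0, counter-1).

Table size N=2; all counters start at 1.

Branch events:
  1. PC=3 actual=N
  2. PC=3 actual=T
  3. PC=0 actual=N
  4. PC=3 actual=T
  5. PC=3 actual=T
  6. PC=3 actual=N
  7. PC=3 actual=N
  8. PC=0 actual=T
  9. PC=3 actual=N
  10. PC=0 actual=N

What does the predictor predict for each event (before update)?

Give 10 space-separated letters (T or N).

Answer: N N N N T T T N N N

Derivation:
Ev 1: PC=3 idx=1 pred=N actual=N -> ctr[1]=0
Ev 2: PC=3 idx=1 pred=N actual=T -> ctr[1]=1
Ev 3: PC=0 idx=0 pred=N actual=N -> ctr[0]=0
Ev 4: PC=3 idx=1 pred=N actual=T -> ctr[1]=2
Ev 5: PC=3 idx=1 pred=T actual=T -> ctr[1]=3
Ev 6: PC=3 idx=1 pred=T actual=N -> ctr[1]=2
Ev 7: PC=3 idx=1 pred=T actual=N -> ctr[1]=1
Ev 8: PC=0 idx=0 pred=N actual=T -> ctr[0]=1
Ev 9: PC=3 idx=1 pred=N actual=N -> ctr[1]=0
Ev 10: PC=0 idx=0 pred=N actual=N -> ctr[0]=0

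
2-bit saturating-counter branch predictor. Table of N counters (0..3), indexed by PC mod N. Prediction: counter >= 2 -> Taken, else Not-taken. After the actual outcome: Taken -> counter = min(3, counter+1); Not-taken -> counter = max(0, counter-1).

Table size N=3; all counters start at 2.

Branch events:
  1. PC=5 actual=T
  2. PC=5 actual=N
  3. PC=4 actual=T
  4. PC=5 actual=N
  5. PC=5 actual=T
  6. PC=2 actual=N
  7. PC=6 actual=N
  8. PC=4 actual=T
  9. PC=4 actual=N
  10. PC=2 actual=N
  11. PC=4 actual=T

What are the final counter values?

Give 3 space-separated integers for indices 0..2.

Answer: 1 3 0

Derivation:
Ev 1: PC=5 idx=2 pred=T actual=T -> ctr[2]=3
Ev 2: PC=5 idx=2 pred=T actual=N -> ctr[2]=2
Ev 3: PC=4 idx=1 pred=T actual=T -> ctr[1]=3
Ev 4: PC=5 idx=2 pred=T actual=N -> ctr[2]=1
Ev 5: PC=5 idx=2 pred=N actual=T -> ctr[2]=2
Ev 6: PC=2 idx=2 pred=T actual=N -> ctr[2]=1
Ev 7: PC=6 idx=0 pred=T actual=N -> ctr[0]=1
Ev 8: PC=4 idx=1 pred=T actual=T -> ctr[1]=3
Ev 9: PC=4 idx=1 pred=T actual=N -> ctr[1]=2
Ev 10: PC=2 idx=2 pred=N actual=N -> ctr[2]=0
Ev 11: PC=4 idx=1 pred=T actual=T -> ctr[1]=3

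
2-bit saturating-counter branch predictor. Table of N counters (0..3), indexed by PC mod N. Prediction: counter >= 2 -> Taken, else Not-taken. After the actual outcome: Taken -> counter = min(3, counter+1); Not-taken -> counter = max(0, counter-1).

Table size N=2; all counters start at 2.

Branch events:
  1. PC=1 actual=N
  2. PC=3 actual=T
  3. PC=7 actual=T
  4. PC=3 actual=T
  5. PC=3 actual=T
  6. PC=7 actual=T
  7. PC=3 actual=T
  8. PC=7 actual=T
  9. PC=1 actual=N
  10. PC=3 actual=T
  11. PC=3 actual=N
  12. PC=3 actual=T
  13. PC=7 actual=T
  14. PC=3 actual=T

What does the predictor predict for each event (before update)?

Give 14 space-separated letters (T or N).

Ev 1: PC=1 idx=1 pred=T actual=N -> ctr[1]=1
Ev 2: PC=3 idx=1 pred=N actual=T -> ctr[1]=2
Ev 3: PC=7 idx=1 pred=T actual=T -> ctr[1]=3
Ev 4: PC=3 idx=1 pred=T actual=T -> ctr[1]=3
Ev 5: PC=3 idx=1 pred=T actual=T -> ctr[1]=3
Ev 6: PC=7 idx=1 pred=T actual=T -> ctr[1]=3
Ev 7: PC=3 idx=1 pred=T actual=T -> ctr[1]=3
Ev 8: PC=7 idx=1 pred=T actual=T -> ctr[1]=3
Ev 9: PC=1 idx=1 pred=T actual=N -> ctr[1]=2
Ev 10: PC=3 idx=1 pred=T actual=T -> ctr[1]=3
Ev 11: PC=3 idx=1 pred=T actual=N -> ctr[1]=2
Ev 12: PC=3 idx=1 pred=T actual=T -> ctr[1]=3
Ev 13: PC=7 idx=1 pred=T actual=T -> ctr[1]=3
Ev 14: PC=3 idx=1 pred=T actual=T -> ctr[1]=3

Answer: T N T T T T T T T T T T T T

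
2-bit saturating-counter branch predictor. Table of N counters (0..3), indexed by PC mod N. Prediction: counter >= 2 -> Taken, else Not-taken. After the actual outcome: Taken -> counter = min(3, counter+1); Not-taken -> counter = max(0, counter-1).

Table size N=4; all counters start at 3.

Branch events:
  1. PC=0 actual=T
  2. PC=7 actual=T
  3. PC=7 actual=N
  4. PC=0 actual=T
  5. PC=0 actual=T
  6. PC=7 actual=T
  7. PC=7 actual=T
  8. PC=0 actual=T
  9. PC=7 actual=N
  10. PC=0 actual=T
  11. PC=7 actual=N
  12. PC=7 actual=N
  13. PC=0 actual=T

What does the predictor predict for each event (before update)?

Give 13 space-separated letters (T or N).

Answer: T T T T T T T T T T T N T

Derivation:
Ev 1: PC=0 idx=0 pred=T actual=T -> ctr[0]=3
Ev 2: PC=7 idx=3 pred=T actual=T -> ctr[3]=3
Ev 3: PC=7 idx=3 pred=T actual=N -> ctr[3]=2
Ev 4: PC=0 idx=0 pred=T actual=T -> ctr[0]=3
Ev 5: PC=0 idx=0 pred=T actual=T -> ctr[0]=3
Ev 6: PC=7 idx=3 pred=T actual=T -> ctr[3]=3
Ev 7: PC=7 idx=3 pred=T actual=T -> ctr[3]=3
Ev 8: PC=0 idx=0 pred=T actual=T -> ctr[0]=3
Ev 9: PC=7 idx=3 pred=T actual=N -> ctr[3]=2
Ev 10: PC=0 idx=0 pred=T actual=T -> ctr[0]=3
Ev 11: PC=7 idx=3 pred=T actual=N -> ctr[3]=1
Ev 12: PC=7 idx=3 pred=N actual=N -> ctr[3]=0
Ev 13: PC=0 idx=0 pred=T actual=T -> ctr[0]=3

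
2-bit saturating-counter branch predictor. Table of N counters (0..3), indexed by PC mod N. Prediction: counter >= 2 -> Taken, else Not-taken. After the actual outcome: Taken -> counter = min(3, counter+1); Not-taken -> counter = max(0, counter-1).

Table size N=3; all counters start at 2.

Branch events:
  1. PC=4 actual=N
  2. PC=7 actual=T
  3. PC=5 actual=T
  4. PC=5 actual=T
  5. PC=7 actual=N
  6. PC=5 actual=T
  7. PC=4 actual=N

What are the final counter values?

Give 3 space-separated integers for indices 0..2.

Ev 1: PC=4 idx=1 pred=T actual=N -> ctr[1]=1
Ev 2: PC=7 idx=1 pred=N actual=T -> ctr[1]=2
Ev 3: PC=5 idx=2 pred=T actual=T -> ctr[2]=3
Ev 4: PC=5 idx=2 pred=T actual=T -> ctr[2]=3
Ev 5: PC=7 idx=1 pred=T actual=N -> ctr[1]=1
Ev 6: PC=5 idx=2 pred=T actual=T -> ctr[2]=3
Ev 7: PC=4 idx=1 pred=N actual=N -> ctr[1]=0

Answer: 2 0 3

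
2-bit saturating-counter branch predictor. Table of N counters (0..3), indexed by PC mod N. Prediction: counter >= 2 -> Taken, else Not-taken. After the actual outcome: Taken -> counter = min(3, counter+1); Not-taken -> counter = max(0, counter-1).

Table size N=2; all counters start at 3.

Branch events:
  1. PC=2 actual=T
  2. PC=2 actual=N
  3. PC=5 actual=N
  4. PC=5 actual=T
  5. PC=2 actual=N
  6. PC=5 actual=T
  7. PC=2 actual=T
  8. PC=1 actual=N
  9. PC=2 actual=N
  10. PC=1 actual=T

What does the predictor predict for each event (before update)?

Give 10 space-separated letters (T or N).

Ev 1: PC=2 idx=0 pred=T actual=T -> ctr[0]=3
Ev 2: PC=2 idx=0 pred=T actual=N -> ctr[0]=2
Ev 3: PC=5 idx=1 pred=T actual=N -> ctr[1]=2
Ev 4: PC=5 idx=1 pred=T actual=T -> ctr[1]=3
Ev 5: PC=2 idx=0 pred=T actual=N -> ctr[0]=1
Ev 6: PC=5 idx=1 pred=T actual=T -> ctr[1]=3
Ev 7: PC=2 idx=0 pred=N actual=T -> ctr[0]=2
Ev 8: PC=1 idx=1 pred=T actual=N -> ctr[1]=2
Ev 9: PC=2 idx=0 pred=T actual=N -> ctr[0]=1
Ev 10: PC=1 idx=1 pred=T actual=T -> ctr[1]=3

Answer: T T T T T T N T T T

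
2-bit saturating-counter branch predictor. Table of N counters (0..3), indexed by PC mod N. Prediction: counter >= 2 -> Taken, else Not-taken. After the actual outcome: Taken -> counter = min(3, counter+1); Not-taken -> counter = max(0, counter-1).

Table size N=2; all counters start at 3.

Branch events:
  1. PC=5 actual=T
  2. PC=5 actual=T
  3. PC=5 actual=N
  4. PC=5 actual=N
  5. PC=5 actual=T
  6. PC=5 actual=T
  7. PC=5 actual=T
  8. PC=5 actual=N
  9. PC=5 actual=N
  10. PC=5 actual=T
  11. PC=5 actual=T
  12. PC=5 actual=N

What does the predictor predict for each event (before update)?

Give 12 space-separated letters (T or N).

Answer: T T T T N T T T T N T T

Derivation:
Ev 1: PC=5 idx=1 pred=T actual=T -> ctr[1]=3
Ev 2: PC=5 idx=1 pred=T actual=T -> ctr[1]=3
Ev 3: PC=5 idx=1 pred=T actual=N -> ctr[1]=2
Ev 4: PC=5 idx=1 pred=T actual=N -> ctr[1]=1
Ev 5: PC=5 idx=1 pred=N actual=T -> ctr[1]=2
Ev 6: PC=5 idx=1 pred=T actual=T -> ctr[1]=3
Ev 7: PC=5 idx=1 pred=T actual=T -> ctr[1]=3
Ev 8: PC=5 idx=1 pred=T actual=N -> ctr[1]=2
Ev 9: PC=5 idx=1 pred=T actual=N -> ctr[1]=1
Ev 10: PC=5 idx=1 pred=N actual=T -> ctr[1]=2
Ev 11: PC=5 idx=1 pred=T actual=T -> ctr[1]=3
Ev 12: PC=5 idx=1 pred=T actual=N -> ctr[1]=2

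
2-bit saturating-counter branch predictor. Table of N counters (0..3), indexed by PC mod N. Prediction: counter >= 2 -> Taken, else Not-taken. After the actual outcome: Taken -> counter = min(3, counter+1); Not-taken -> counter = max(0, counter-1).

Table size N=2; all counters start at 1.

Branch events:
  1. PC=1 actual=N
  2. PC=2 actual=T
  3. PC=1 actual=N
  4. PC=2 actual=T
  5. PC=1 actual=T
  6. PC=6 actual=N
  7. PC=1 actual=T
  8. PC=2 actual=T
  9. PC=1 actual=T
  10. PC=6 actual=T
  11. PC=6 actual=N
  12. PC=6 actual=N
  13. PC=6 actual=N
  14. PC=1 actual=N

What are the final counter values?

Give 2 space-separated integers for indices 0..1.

Answer: 0 2

Derivation:
Ev 1: PC=1 idx=1 pred=N actual=N -> ctr[1]=0
Ev 2: PC=2 idx=0 pred=N actual=T -> ctr[0]=2
Ev 3: PC=1 idx=1 pred=N actual=N -> ctr[1]=0
Ev 4: PC=2 idx=0 pred=T actual=T -> ctr[0]=3
Ev 5: PC=1 idx=1 pred=N actual=T -> ctr[1]=1
Ev 6: PC=6 idx=0 pred=T actual=N -> ctr[0]=2
Ev 7: PC=1 idx=1 pred=N actual=T -> ctr[1]=2
Ev 8: PC=2 idx=0 pred=T actual=T -> ctr[0]=3
Ev 9: PC=1 idx=1 pred=T actual=T -> ctr[1]=3
Ev 10: PC=6 idx=0 pred=T actual=T -> ctr[0]=3
Ev 11: PC=6 idx=0 pred=T actual=N -> ctr[0]=2
Ev 12: PC=6 idx=0 pred=T actual=N -> ctr[0]=1
Ev 13: PC=6 idx=0 pred=N actual=N -> ctr[0]=0
Ev 14: PC=1 idx=1 pred=T actual=N -> ctr[1]=2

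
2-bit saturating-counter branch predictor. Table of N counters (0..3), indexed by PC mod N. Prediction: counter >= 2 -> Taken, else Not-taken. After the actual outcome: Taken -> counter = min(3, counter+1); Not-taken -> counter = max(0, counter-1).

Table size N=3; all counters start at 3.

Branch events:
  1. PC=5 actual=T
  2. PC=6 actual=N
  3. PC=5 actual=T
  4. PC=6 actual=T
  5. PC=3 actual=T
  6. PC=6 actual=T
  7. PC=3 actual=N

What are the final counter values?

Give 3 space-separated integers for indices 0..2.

Answer: 2 3 3

Derivation:
Ev 1: PC=5 idx=2 pred=T actual=T -> ctr[2]=3
Ev 2: PC=6 idx=0 pred=T actual=N -> ctr[0]=2
Ev 3: PC=5 idx=2 pred=T actual=T -> ctr[2]=3
Ev 4: PC=6 idx=0 pred=T actual=T -> ctr[0]=3
Ev 5: PC=3 idx=0 pred=T actual=T -> ctr[0]=3
Ev 6: PC=6 idx=0 pred=T actual=T -> ctr[0]=3
Ev 7: PC=3 idx=0 pred=T actual=N -> ctr[0]=2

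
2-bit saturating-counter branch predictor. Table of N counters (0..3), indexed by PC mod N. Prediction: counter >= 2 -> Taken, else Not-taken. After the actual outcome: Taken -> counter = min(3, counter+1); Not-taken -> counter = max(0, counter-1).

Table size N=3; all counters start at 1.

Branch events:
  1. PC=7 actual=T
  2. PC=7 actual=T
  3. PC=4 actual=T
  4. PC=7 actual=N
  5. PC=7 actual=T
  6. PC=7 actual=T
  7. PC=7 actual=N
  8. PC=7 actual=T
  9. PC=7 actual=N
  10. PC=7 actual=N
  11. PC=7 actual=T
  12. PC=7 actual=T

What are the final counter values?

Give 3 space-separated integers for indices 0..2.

Ev 1: PC=7 idx=1 pred=N actual=T -> ctr[1]=2
Ev 2: PC=7 idx=1 pred=T actual=T -> ctr[1]=3
Ev 3: PC=4 idx=1 pred=T actual=T -> ctr[1]=3
Ev 4: PC=7 idx=1 pred=T actual=N -> ctr[1]=2
Ev 5: PC=7 idx=1 pred=T actual=T -> ctr[1]=3
Ev 6: PC=7 idx=1 pred=T actual=T -> ctr[1]=3
Ev 7: PC=7 idx=1 pred=T actual=N -> ctr[1]=2
Ev 8: PC=7 idx=1 pred=T actual=T -> ctr[1]=3
Ev 9: PC=7 idx=1 pred=T actual=N -> ctr[1]=2
Ev 10: PC=7 idx=1 pred=T actual=N -> ctr[1]=1
Ev 11: PC=7 idx=1 pred=N actual=T -> ctr[1]=2
Ev 12: PC=7 idx=1 pred=T actual=T -> ctr[1]=3

Answer: 1 3 1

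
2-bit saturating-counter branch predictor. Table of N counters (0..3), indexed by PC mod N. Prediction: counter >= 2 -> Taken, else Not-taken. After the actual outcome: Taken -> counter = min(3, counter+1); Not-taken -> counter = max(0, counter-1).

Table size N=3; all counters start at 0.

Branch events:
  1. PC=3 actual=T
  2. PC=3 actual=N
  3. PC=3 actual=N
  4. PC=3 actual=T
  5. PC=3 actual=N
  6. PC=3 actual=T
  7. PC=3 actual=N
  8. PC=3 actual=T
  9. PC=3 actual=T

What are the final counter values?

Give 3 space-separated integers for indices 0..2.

Answer: 2 0 0

Derivation:
Ev 1: PC=3 idx=0 pred=N actual=T -> ctr[0]=1
Ev 2: PC=3 idx=0 pred=N actual=N -> ctr[0]=0
Ev 3: PC=3 idx=0 pred=N actual=N -> ctr[0]=0
Ev 4: PC=3 idx=0 pred=N actual=T -> ctr[0]=1
Ev 5: PC=3 idx=0 pred=N actual=N -> ctr[0]=0
Ev 6: PC=3 idx=0 pred=N actual=T -> ctr[0]=1
Ev 7: PC=3 idx=0 pred=N actual=N -> ctr[0]=0
Ev 8: PC=3 idx=0 pred=N actual=T -> ctr[0]=1
Ev 9: PC=3 idx=0 pred=N actual=T -> ctr[0]=2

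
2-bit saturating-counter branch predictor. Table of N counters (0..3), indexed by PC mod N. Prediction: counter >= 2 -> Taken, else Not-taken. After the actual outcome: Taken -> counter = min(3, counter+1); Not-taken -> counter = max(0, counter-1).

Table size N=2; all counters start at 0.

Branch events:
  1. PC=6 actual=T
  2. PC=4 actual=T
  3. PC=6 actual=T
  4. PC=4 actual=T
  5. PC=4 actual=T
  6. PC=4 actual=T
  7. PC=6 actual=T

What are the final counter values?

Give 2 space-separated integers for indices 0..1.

Answer: 3 0

Derivation:
Ev 1: PC=6 idx=0 pred=N actual=T -> ctr[0]=1
Ev 2: PC=4 idx=0 pred=N actual=T -> ctr[0]=2
Ev 3: PC=6 idx=0 pred=T actual=T -> ctr[0]=3
Ev 4: PC=4 idx=0 pred=T actual=T -> ctr[0]=3
Ev 5: PC=4 idx=0 pred=T actual=T -> ctr[0]=3
Ev 6: PC=4 idx=0 pred=T actual=T -> ctr[0]=3
Ev 7: PC=6 idx=0 pred=T actual=T -> ctr[0]=3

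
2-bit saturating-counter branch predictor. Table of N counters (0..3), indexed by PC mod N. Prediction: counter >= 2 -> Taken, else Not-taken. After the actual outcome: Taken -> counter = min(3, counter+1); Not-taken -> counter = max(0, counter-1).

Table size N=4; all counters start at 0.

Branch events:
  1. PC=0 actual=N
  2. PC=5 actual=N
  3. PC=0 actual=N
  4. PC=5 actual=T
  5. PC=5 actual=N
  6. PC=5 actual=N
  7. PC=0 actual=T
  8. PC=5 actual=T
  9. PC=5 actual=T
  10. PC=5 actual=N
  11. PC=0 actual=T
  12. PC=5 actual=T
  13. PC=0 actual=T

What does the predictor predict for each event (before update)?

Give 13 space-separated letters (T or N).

Answer: N N N N N N N N N T N N T

Derivation:
Ev 1: PC=0 idx=0 pred=N actual=N -> ctr[0]=0
Ev 2: PC=5 idx=1 pred=N actual=N -> ctr[1]=0
Ev 3: PC=0 idx=0 pred=N actual=N -> ctr[0]=0
Ev 4: PC=5 idx=1 pred=N actual=T -> ctr[1]=1
Ev 5: PC=5 idx=1 pred=N actual=N -> ctr[1]=0
Ev 6: PC=5 idx=1 pred=N actual=N -> ctr[1]=0
Ev 7: PC=0 idx=0 pred=N actual=T -> ctr[0]=1
Ev 8: PC=5 idx=1 pred=N actual=T -> ctr[1]=1
Ev 9: PC=5 idx=1 pred=N actual=T -> ctr[1]=2
Ev 10: PC=5 idx=1 pred=T actual=N -> ctr[1]=1
Ev 11: PC=0 idx=0 pred=N actual=T -> ctr[0]=2
Ev 12: PC=5 idx=1 pred=N actual=T -> ctr[1]=2
Ev 13: PC=0 idx=0 pred=T actual=T -> ctr[0]=3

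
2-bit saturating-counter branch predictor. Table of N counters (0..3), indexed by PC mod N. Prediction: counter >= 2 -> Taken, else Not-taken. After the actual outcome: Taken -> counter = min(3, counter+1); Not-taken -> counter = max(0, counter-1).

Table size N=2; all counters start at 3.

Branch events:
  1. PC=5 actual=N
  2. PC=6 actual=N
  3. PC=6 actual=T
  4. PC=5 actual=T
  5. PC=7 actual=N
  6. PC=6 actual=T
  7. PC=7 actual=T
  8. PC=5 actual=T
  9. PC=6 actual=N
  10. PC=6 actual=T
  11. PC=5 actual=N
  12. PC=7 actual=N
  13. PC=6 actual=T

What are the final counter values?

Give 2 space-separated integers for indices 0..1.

Answer: 3 1

Derivation:
Ev 1: PC=5 idx=1 pred=T actual=N -> ctr[1]=2
Ev 2: PC=6 idx=0 pred=T actual=N -> ctr[0]=2
Ev 3: PC=6 idx=0 pred=T actual=T -> ctr[0]=3
Ev 4: PC=5 idx=1 pred=T actual=T -> ctr[1]=3
Ev 5: PC=7 idx=1 pred=T actual=N -> ctr[1]=2
Ev 6: PC=6 idx=0 pred=T actual=T -> ctr[0]=3
Ev 7: PC=7 idx=1 pred=T actual=T -> ctr[1]=3
Ev 8: PC=5 idx=1 pred=T actual=T -> ctr[1]=3
Ev 9: PC=6 idx=0 pred=T actual=N -> ctr[0]=2
Ev 10: PC=6 idx=0 pred=T actual=T -> ctr[0]=3
Ev 11: PC=5 idx=1 pred=T actual=N -> ctr[1]=2
Ev 12: PC=7 idx=1 pred=T actual=N -> ctr[1]=1
Ev 13: PC=6 idx=0 pred=T actual=T -> ctr[0]=3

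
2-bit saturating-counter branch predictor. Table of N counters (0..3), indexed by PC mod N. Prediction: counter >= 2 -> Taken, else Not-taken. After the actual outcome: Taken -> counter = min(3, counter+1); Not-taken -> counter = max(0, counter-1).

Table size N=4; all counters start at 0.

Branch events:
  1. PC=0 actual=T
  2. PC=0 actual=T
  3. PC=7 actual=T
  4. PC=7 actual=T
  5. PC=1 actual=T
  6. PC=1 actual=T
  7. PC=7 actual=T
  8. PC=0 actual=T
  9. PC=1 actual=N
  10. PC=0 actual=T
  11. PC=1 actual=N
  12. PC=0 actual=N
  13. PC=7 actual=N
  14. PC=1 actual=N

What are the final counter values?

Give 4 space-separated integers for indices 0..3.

Ev 1: PC=0 idx=0 pred=N actual=T -> ctr[0]=1
Ev 2: PC=0 idx=0 pred=N actual=T -> ctr[0]=2
Ev 3: PC=7 idx=3 pred=N actual=T -> ctr[3]=1
Ev 4: PC=7 idx=3 pred=N actual=T -> ctr[3]=2
Ev 5: PC=1 idx=1 pred=N actual=T -> ctr[1]=1
Ev 6: PC=1 idx=1 pred=N actual=T -> ctr[1]=2
Ev 7: PC=7 idx=3 pred=T actual=T -> ctr[3]=3
Ev 8: PC=0 idx=0 pred=T actual=T -> ctr[0]=3
Ev 9: PC=1 idx=1 pred=T actual=N -> ctr[1]=1
Ev 10: PC=0 idx=0 pred=T actual=T -> ctr[0]=3
Ev 11: PC=1 idx=1 pred=N actual=N -> ctr[1]=0
Ev 12: PC=0 idx=0 pred=T actual=N -> ctr[0]=2
Ev 13: PC=7 idx=3 pred=T actual=N -> ctr[3]=2
Ev 14: PC=1 idx=1 pred=N actual=N -> ctr[1]=0

Answer: 2 0 0 2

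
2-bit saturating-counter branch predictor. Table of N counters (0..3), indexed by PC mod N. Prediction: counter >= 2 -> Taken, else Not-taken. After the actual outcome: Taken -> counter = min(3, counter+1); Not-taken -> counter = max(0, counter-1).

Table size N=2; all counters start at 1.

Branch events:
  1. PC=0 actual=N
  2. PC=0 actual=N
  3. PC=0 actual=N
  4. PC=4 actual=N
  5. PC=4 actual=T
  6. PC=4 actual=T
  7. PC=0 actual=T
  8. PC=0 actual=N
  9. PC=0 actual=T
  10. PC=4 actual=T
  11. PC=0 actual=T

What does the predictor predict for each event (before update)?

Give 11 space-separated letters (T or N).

Ev 1: PC=0 idx=0 pred=N actual=N -> ctr[0]=0
Ev 2: PC=0 idx=0 pred=N actual=N -> ctr[0]=0
Ev 3: PC=0 idx=0 pred=N actual=N -> ctr[0]=0
Ev 4: PC=4 idx=0 pred=N actual=N -> ctr[0]=0
Ev 5: PC=4 idx=0 pred=N actual=T -> ctr[0]=1
Ev 6: PC=4 idx=0 pred=N actual=T -> ctr[0]=2
Ev 7: PC=0 idx=0 pred=T actual=T -> ctr[0]=3
Ev 8: PC=0 idx=0 pred=T actual=N -> ctr[0]=2
Ev 9: PC=0 idx=0 pred=T actual=T -> ctr[0]=3
Ev 10: PC=4 idx=0 pred=T actual=T -> ctr[0]=3
Ev 11: PC=0 idx=0 pred=T actual=T -> ctr[0]=3

Answer: N N N N N N T T T T T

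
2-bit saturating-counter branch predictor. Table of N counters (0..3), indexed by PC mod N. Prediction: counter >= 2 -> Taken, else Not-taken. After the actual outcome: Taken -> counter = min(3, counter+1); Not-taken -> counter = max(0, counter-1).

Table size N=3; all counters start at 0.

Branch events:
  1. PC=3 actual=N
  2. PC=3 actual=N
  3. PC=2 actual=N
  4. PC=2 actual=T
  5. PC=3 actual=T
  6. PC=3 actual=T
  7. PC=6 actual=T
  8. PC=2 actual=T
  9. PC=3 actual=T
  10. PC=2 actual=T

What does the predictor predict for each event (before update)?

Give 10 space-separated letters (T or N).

Answer: N N N N N N T N T T

Derivation:
Ev 1: PC=3 idx=0 pred=N actual=N -> ctr[0]=0
Ev 2: PC=3 idx=0 pred=N actual=N -> ctr[0]=0
Ev 3: PC=2 idx=2 pred=N actual=N -> ctr[2]=0
Ev 4: PC=2 idx=2 pred=N actual=T -> ctr[2]=1
Ev 5: PC=3 idx=0 pred=N actual=T -> ctr[0]=1
Ev 6: PC=3 idx=0 pred=N actual=T -> ctr[0]=2
Ev 7: PC=6 idx=0 pred=T actual=T -> ctr[0]=3
Ev 8: PC=2 idx=2 pred=N actual=T -> ctr[2]=2
Ev 9: PC=3 idx=0 pred=T actual=T -> ctr[0]=3
Ev 10: PC=2 idx=2 pred=T actual=T -> ctr[2]=3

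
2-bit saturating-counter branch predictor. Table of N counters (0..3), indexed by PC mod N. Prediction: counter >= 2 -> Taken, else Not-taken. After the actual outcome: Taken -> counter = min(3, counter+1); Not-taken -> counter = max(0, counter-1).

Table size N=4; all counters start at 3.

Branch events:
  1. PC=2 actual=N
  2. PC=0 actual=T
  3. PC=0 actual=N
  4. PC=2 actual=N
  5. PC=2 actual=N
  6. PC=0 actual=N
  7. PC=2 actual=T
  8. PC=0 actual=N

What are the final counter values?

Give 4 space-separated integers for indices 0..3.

Answer: 0 3 1 3

Derivation:
Ev 1: PC=2 idx=2 pred=T actual=N -> ctr[2]=2
Ev 2: PC=0 idx=0 pred=T actual=T -> ctr[0]=3
Ev 3: PC=0 idx=0 pred=T actual=N -> ctr[0]=2
Ev 4: PC=2 idx=2 pred=T actual=N -> ctr[2]=1
Ev 5: PC=2 idx=2 pred=N actual=N -> ctr[2]=0
Ev 6: PC=0 idx=0 pred=T actual=N -> ctr[0]=1
Ev 7: PC=2 idx=2 pred=N actual=T -> ctr[2]=1
Ev 8: PC=0 idx=0 pred=N actual=N -> ctr[0]=0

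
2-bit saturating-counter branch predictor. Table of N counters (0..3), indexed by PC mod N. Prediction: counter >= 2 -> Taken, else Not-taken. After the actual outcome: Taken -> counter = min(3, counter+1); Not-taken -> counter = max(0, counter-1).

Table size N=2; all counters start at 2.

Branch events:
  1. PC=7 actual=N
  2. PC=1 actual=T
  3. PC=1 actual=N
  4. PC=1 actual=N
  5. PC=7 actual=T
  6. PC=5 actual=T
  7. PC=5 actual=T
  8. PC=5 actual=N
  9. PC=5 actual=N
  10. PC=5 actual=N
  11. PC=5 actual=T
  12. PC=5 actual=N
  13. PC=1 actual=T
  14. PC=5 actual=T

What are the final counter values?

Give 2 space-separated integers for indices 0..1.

Answer: 2 2

Derivation:
Ev 1: PC=7 idx=1 pred=T actual=N -> ctr[1]=1
Ev 2: PC=1 idx=1 pred=N actual=T -> ctr[1]=2
Ev 3: PC=1 idx=1 pred=T actual=N -> ctr[1]=1
Ev 4: PC=1 idx=1 pred=N actual=N -> ctr[1]=0
Ev 5: PC=7 idx=1 pred=N actual=T -> ctr[1]=1
Ev 6: PC=5 idx=1 pred=N actual=T -> ctr[1]=2
Ev 7: PC=5 idx=1 pred=T actual=T -> ctr[1]=3
Ev 8: PC=5 idx=1 pred=T actual=N -> ctr[1]=2
Ev 9: PC=5 idx=1 pred=T actual=N -> ctr[1]=1
Ev 10: PC=5 idx=1 pred=N actual=N -> ctr[1]=0
Ev 11: PC=5 idx=1 pred=N actual=T -> ctr[1]=1
Ev 12: PC=5 idx=1 pred=N actual=N -> ctr[1]=0
Ev 13: PC=1 idx=1 pred=N actual=T -> ctr[1]=1
Ev 14: PC=5 idx=1 pred=N actual=T -> ctr[1]=2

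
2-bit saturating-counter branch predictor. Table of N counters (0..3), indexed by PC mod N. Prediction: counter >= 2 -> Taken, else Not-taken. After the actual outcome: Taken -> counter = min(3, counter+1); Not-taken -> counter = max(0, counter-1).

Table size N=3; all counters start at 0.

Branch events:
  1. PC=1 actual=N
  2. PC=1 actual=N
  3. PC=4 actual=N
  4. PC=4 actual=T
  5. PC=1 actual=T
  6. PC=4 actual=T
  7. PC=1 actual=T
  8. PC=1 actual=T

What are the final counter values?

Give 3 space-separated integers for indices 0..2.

Answer: 0 3 0

Derivation:
Ev 1: PC=1 idx=1 pred=N actual=N -> ctr[1]=0
Ev 2: PC=1 idx=1 pred=N actual=N -> ctr[1]=0
Ev 3: PC=4 idx=1 pred=N actual=N -> ctr[1]=0
Ev 4: PC=4 idx=1 pred=N actual=T -> ctr[1]=1
Ev 5: PC=1 idx=1 pred=N actual=T -> ctr[1]=2
Ev 6: PC=4 idx=1 pred=T actual=T -> ctr[1]=3
Ev 7: PC=1 idx=1 pred=T actual=T -> ctr[1]=3
Ev 8: PC=1 idx=1 pred=T actual=T -> ctr[1]=3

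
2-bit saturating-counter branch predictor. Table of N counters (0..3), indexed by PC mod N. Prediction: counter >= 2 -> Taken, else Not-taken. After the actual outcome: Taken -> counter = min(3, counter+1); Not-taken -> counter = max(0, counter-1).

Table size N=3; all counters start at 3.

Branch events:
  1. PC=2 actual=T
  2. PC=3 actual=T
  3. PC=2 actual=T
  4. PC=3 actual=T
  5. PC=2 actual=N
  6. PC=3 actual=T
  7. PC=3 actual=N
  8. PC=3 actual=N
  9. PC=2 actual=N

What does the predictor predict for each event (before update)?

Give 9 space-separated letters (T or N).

Answer: T T T T T T T T T

Derivation:
Ev 1: PC=2 idx=2 pred=T actual=T -> ctr[2]=3
Ev 2: PC=3 idx=0 pred=T actual=T -> ctr[0]=3
Ev 3: PC=2 idx=2 pred=T actual=T -> ctr[2]=3
Ev 4: PC=3 idx=0 pred=T actual=T -> ctr[0]=3
Ev 5: PC=2 idx=2 pred=T actual=N -> ctr[2]=2
Ev 6: PC=3 idx=0 pred=T actual=T -> ctr[0]=3
Ev 7: PC=3 idx=0 pred=T actual=N -> ctr[0]=2
Ev 8: PC=3 idx=0 pred=T actual=N -> ctr[0]=1
Ev 9: PC=2 idx=2 pred=T actual=N -> ctr[2]=1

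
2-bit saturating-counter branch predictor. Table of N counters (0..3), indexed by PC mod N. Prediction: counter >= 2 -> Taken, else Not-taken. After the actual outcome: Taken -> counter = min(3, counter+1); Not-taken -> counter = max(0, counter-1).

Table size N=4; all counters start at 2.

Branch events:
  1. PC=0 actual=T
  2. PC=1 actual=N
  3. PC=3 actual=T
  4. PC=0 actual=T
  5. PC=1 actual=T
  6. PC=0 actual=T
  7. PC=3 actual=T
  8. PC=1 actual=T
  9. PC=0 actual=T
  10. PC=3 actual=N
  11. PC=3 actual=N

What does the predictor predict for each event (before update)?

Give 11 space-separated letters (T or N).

Ev 1: PC=0 idx=0 pred=T actual=T -> ctr[0]=3
Ev 2: PC=1 idx=1 pred=T actual=N -> ctr[1]=1
Ev 3: PC=3 idx=3 pred=T actual=T -> ctr[3]=3
Ev 4: PC=0 idx=0 pred=T actual=T -> ctr[0]=3
Ev 5: PC=1 idx=1 pred=N actual=T -> ctr[1]=2
Ev 6: PC=0 idx=0 pred=T actual=T -> ctr[0]=3
Ev 7: PC=3 idx=3 pred=T actual=T -> ctr[3]=3
Ev 8: PC=1 idx=1 pred=T actual=T -> ctr[1]=3
Ev 9: PC=0 idx=0 pred=T actual=T -> ctr[0]=3
Ev 10: PC=3 idx=3 pred=T actual=N -> ctr[3]=2
Ev 11: PC=3 idx=3 pred=T actual=N -> ctr[3]=1

Answer: T T T T N T T T T T T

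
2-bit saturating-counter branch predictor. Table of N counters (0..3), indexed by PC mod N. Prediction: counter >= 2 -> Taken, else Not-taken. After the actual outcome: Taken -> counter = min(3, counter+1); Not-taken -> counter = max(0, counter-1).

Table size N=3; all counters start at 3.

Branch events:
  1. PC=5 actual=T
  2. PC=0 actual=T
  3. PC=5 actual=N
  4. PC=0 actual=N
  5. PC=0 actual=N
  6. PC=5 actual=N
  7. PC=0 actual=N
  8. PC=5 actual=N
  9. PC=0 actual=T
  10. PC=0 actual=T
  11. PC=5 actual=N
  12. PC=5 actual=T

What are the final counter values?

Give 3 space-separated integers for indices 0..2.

Answer: 2 3 1

Derivation:
Ev 1: PC=5 idx=2 pred=T actual=T -> ctr[2]=3
Ev 2: PC=0 idx=0 pred=T actual=T -> ctr[0]=3
Ev 3: PC=5 idx=2 pred=T actual=N -> ctr[2]=2
Ev 4: PC=0 idx=0 pred=T actual=N -> ctr[0]=2
Ev 5: PC=0 idx=0 pred=T actual=N -> ctr[0]=1
Ev 6: PC=5 idx=2 pred=T actual=N -> ctr[2]=1
Ev 7: PC=0 idx=0 pred=N actual=N -> ctr[0]=0
Ev 8: PC=5 idx=2 pred=N actual=N -> ctr[2]=0
Ev 9: PC=0 idx=0 pred=N actual=T -> ctr[0]=1
Ev 10: PC=0 idx=0 pred=N actual=T -> ctr[0]=2
Ev 11: PC=5 idx=2 pred=N actual=N -> ctr[2]=0
Ev 12: PC=5 idx=2 pred=N actual=T -> ctr[2]=1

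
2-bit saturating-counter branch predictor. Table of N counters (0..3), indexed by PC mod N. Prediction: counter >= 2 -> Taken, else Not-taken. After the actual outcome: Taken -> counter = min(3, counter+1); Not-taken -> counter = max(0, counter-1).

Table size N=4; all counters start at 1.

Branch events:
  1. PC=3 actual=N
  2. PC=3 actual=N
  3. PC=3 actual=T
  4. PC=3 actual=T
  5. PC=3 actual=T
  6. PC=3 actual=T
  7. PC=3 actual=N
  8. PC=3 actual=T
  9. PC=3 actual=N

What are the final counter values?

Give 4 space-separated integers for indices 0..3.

Ev 1: PC=3 idx=3 pred=N actual=N -> ctr[3]=0
Ev 2: PC=3 idx=3 pred=N actual=N -> ctr[3]=0
Ev 3: PC=3 idx=3 pred=N actual=T -> ctr[3]=1
Ev 4: PC=3 idx=3 pred=N actual=T -> ctr[3]=2
Ev 5: PC=3 idx=3 pred=T actual=T -> ctr[3]=3
Ev 6: PC=3 idx=3 pred=T actual=T -> ctr[3]=3
Ev 7: PC=3 idx=3 pred=T actual=N -> ctr[3]=2
Ev 8: PC=3 idx=3 pred=T actual=T -> ctr[3]=3
Ev 9: PC=3 idx=3 pred=T actual=N -> ctr[3]=2

Answer: 1 1 1 2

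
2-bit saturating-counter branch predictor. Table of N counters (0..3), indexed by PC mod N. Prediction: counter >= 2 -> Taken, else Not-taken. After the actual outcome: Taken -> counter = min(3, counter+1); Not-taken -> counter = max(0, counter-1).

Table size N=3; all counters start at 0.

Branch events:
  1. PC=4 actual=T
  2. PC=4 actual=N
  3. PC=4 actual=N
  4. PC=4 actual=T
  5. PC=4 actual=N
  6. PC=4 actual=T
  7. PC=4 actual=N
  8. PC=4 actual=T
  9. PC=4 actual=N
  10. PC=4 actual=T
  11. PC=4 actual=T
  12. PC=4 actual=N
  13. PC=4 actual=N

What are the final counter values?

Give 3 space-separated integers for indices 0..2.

Answer: 0 0 0

Derivation:
Ev 1: PC=4 idx=1 pred=N actual=T -> ctr[1]=1
Ev 2: PC=4 idx=1 pred=N actual=N -> ctr[1]=0
Ev 3: PC=4 idx=1 pred=N actual=N -> ctr[1]=0
Ev 4: PC=4 idx=1 pred=N actual=T -> ctr[1]=1
Ev 5: PC=4 idx=1 pred=N actual=N -> ctr[1]=0
Ev 6: PC=4 idx=1 pred=N actual=T -> ctr[1]=1
Ev 7: PC=4 idx=1 pred=N actual=N -> ctr[1]=0
Ev 8: PC=4 idx=1 pred=N actual=T -> ctr[1]=1
Ev 9: PC=4 idx=1 pred=N actual=N -> ctr[1]=0
Ev 10: PC=4 idx=1 pred=N actual=T -> ctr[1]=1
Ev 11: PC=4 idx=1 pred=N actual=T -> ctr[1]=2
Ev 12: PC=4 idx=1 pred=T actual=N -> ctr[1]=1
Ev 13: PC=4 idx=1 pred=N actual=N -> ctr[1]=0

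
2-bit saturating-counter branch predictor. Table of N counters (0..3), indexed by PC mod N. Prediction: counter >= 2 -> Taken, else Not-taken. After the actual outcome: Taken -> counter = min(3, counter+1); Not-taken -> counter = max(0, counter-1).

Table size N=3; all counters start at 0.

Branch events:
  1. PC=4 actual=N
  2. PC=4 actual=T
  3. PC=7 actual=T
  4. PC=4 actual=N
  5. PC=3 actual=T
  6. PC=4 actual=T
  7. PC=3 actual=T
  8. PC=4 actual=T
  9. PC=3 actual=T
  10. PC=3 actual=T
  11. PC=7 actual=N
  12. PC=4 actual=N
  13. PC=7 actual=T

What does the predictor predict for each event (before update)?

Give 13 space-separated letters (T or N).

Ev 1: PC=4 idx=1 pred=N actual=N -> ctr[1]=0
Ev 2: PC=4 idx=1 pred=N actual=T -> ctr[1]=1
Ev 3: PC=7 idx=1 pred=N actual=T -> ctr[1]=2
Ev 4: PC=4 idx=1 pred=T actual=N -> ctr[1]=1
Ev 5: PC=3 idx=0 pred=N actual=T -> ctr[0]=1
Ev 6: PC=4 idx=1 pred=N actual=T -> ctr[1]=2
Ev 7: PC=3 idx=0 pred=N actual=T -> ctr[0]=2
Ev 8: PC=4 idx=1 pred=T actual=T -> ctr[1]=3
Ev 9: PC=3 idx=0 pred=T actual=T -> ctr[0]=3
Ev 10: PC=3 idx=0 pred=T actual=T -> ctr[0]=3
Ev 11: PC=7 idx=1 pred=T actual=N -> ctr[1]=2
Ev 12: PC=4 idx=1 pred=T actual=N -> ctr[1]=1
Ev 13: PC=7 idx=1 pred=N actual=T -> ctr[1]=2

Answer: N N N T N N N T T T T T N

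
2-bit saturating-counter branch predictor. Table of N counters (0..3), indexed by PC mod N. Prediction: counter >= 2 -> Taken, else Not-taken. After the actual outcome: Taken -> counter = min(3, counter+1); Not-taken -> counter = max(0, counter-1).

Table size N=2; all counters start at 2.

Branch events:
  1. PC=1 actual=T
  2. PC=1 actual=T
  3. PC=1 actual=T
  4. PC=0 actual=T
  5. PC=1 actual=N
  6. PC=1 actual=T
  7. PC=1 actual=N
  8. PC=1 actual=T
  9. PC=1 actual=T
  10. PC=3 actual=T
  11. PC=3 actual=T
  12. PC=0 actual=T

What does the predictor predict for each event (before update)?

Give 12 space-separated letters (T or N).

Answer: T T T T T T T T T T T T

Derivation:
Ev 1: PC=1 idx=1 pred=T actual=T -> ctr[1]=3
Ev 2: PC=1 idx=1 pred=T actual=T -> ctr[1]=3
Ev 3: PC=1 idx=1 pred=T actual=T -> ctr[1]=3
Ev 4: PC=0 idx=0 pred=T actual=T -> ctr[0]=3
Ev 5: PC=1 idx=1 pred=T actual=N -> ctr[1]=2
Ev 6: PC=1 idx=1 pred=T actual=T -> ctr[1]=3
Ev 7: PC=1 idx=1 pred=T actual=N -> ctr[1]=2
Ev 8: PC=1 idx=1 pred=T actual=T -> ctr[1]=3
Ev 9: PC=1 idx=1 pred=T actual=T -> ctr[1]=3
Ev 10: PC=3 idx=1 pred=T actual=T -> ctr[1]=3
Ev 11: PC=3 idx=1 pred=T actual=T -> ctr[1]=3
Ev 12: PC=0 idx=0 pred=T actual=T -> ctr[0]=3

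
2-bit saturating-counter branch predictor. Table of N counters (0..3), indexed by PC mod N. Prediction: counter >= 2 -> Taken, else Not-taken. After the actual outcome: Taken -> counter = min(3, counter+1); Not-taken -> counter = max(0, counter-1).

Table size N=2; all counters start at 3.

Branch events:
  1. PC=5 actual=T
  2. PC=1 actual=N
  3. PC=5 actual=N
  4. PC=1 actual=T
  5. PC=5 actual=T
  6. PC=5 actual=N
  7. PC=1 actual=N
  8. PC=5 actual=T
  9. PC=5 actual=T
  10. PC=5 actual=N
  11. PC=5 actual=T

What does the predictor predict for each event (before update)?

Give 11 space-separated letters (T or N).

Answer: T T T N T T T N T T T

Derivation:
Ev 1: PC=5 idx=1 pred=T actual=T -> ctr[1]=3
Ev 2: PC=1 idx=1 pred=T actual=N -> ctr[1]=2
Ev 3: PC=5 idx=1 pred=T actual=N -> ctr[1]=1
Ev 4: PC=1 idx=1 pred=N actual=T -> ctr[1]=2
Ev 5: PC=5 idx=1 pred=T actual=T -> ctr[1]=3
Ev 6: PC=5 idx=1 pred=T actual=N -> ctr[1]=2
Ev 7: PC=1 idx=1 pred=T actual=N -> ctr[1]=1
Ev 8: PC=5 idx=1 pred=N actual=T -> ctr[1]=2
Ev 9: PC=5 idx=1 pred=T actual=T -> ctr[1]=3
Ev 10: PC=5 idx=1 pred=T actual=N -> ctr[1]=2
Ev 11: PC=5 idx=1 pred=T actual=T -> ctr[1]=3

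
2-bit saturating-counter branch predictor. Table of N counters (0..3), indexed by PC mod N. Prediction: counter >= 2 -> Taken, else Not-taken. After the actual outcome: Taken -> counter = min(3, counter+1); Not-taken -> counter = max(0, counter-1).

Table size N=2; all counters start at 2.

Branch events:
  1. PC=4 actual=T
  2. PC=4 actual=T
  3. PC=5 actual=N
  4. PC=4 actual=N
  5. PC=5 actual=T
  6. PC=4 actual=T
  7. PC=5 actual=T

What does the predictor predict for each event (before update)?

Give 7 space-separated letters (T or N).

Answer: T T T T N T T

Derivation:
Ev 1: PC=4 idx=0 pred=T actual=T -> ctr[0]=3
Ev 2: PC=4 idx=0 pred=T actual=T -> ctr[0]=3
Ev 3: PC=5 idx=1 pred=T actual=N -> ctr[1]=1
Ev 4: PC=4 idx=0 pred=T actual=N -> ctr[0]=2
Ev 5: PC=5 idx=1 pred=N actual=T -> ctr[1]=2
Ev 6: PC=4 idx=0 pred=T actual=T -> ctr[0]=3
Ev 7: PC=5 idx=1 pred=T actual=T -> ctr[1]=3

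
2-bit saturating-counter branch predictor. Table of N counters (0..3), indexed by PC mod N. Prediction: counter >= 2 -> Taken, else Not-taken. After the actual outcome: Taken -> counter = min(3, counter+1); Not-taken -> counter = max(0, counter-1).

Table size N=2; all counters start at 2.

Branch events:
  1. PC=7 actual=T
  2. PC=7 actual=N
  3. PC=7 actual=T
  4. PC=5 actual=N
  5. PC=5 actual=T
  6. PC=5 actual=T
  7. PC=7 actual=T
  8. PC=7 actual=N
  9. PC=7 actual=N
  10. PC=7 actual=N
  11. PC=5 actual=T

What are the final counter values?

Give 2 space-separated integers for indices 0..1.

Answer: 2 1

Derivation:
Ev 1: PC=7 idx=1 pred=T actual=T -> ctr[1]=3
Ev 2: PC=7 idx=1 pred=T actual=N -> ctr[1]=2
Ev 3: PC=7 idx=1 pred=T actual=T -> ctr[1]=3
Ev 4: PC=5 idx=1 pred=T actual=N -> ctr[1]=2
Ev 5: PC=5 idx=1 pred=T actual=T -> ctr[1]=3
Ev 6: PC=5 idx=1 pred=T actual=T -> ctr[1]=3
Ev 7: PC=7 idx=1 pred=T actual=T -> ctr[1]=3
Ev 8: PC=7 idx=1 pred=T actual=N -> ctr[1]=2
Ev 9: PC=7 idx=1 pred=T actual=N -> ctr[1]=1
Ev 10: PC=7 idx=1 pred=N actual=N -> ctr[1]=0
Ev 11: PC=5 idx=1 pred=N actual=T -> ctr[1]=1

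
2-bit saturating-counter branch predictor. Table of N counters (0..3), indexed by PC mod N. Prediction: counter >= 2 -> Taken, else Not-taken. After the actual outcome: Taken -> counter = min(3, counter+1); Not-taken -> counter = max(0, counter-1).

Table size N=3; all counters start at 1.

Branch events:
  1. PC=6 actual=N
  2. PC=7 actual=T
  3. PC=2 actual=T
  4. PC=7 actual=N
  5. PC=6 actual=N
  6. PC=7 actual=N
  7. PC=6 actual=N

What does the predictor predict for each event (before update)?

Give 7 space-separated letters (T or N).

Ev 1: PC=6 idx=0 pred=N actual=N -> ctr[0]=0
Ev 2: PC=7 idx=1 pred=N actual=T -> ctr[1]=2
Ev 3: PC=2 idx=2 pred=N actual=T -> ctr[2]=2
Ev 4: PC=7 idx=1 pred=T actual=N -> ctr[1]=1
Ev 5: PC=6 idx=0 pred=N actual=N -> ctr[0]=0
Ev 6: PC=7 idx=1 pred=N actual=N -> ctr[1]=0
Ev 7: PC=6 idx=0 pred=N actual=N -> ctr[0]=0

Answer: N N N T N N N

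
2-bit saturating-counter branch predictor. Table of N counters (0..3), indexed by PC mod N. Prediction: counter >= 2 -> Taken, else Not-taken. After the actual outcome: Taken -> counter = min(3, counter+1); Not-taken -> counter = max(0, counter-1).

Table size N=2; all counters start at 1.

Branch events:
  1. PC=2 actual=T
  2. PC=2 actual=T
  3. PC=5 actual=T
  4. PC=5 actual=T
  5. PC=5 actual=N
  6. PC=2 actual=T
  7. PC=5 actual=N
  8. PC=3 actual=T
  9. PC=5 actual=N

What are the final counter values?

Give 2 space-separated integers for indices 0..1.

Ev 1: PC=2 idx=0 pred=N actual=T -> ctr[0]=2
Ev 2: PC=2 idx=0 pred=T actual=T -> ctr[0]=3
Ev 3: PC=5 idx=1 pred=N actual=T -> ctr[1]=2
Ev 4: PC=5 idx=1 pred=T actual=T -> ctr[1]=3
Ev 5: PC=5 idx=1 pred=T actual=N -> ctr[1]=2
Ev 6: PC=2 idx=0 pred=T actual=T -> ctr[0]=3
Ev 7: PC=5 idx=1 pred=T actual=N -> ctr[1]=1
Ev 8: PC=3 idx=1 pred=N actual=T -> ctr[1]=2
Ev 9: PC=5 idx=1 pred=T actual=N -> ctr[1]=1

Answer: 3 1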